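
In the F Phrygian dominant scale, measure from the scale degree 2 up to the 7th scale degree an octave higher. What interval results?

M13

The scale runs F G♭ A B♭ C D♭ E♭.
Scale degree 2 = G♭; degree 7 (up an octave) = E♭.
Counting 13 letters and 21 half steps from G♭ gives a major thirteenth.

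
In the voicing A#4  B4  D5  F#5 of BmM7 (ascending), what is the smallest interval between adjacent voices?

Adjacent intervals: A#4→B4 = minor second; B4→D5 = minor third; D5→F#5 = major third.
The smallest is A#4 to B4, a minor second (1 semitone).

minor 2nd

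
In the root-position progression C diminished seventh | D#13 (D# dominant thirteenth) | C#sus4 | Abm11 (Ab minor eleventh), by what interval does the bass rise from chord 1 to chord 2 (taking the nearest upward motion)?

augmented second

The roots are C and D#.
2 letter names make it a second; at 3 semitones (a half step wider than major) the quality is augmented.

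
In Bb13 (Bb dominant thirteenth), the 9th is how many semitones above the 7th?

4

Bb13: Bb-D-F-Ab-C-G.
Ab to C is a major third: 4 semitones.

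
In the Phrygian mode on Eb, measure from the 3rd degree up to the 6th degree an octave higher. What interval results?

perfect eleventh

The scale runs Eb Fb Gb Ab Bb Cb Db.
So we need the interval from Gb up to Cb.
Gb up to Cb spans 11 letter names and 17 semitones — a perfect eleventh.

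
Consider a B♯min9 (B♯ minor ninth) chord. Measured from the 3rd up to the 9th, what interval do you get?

major seventh

B♯min9 (B♯ minor ninth) is spelled B♯-D♯-F𝄪-A♯-C𝄪.
So we need the interval from D♯ up to C𝄪.
From D♯ to C𝄪 is 11 semitones, exactly the major seventh.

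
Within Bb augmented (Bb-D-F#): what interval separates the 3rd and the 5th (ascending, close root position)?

major third

That puts D below F#.
Counting 3 letters and 4 half steps from D gives a major third.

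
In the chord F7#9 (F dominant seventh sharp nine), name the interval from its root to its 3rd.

major third

The chord tones of F7#9 are F-A-C-Eb-G#.
The root is F and the 3rd is A.
F up to A spans 3 letter names and 4 semitones — a major third.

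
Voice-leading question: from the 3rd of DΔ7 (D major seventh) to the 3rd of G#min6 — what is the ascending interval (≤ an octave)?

perfect 4th

The 3rd of DΔ7 (D major seventh) is F#; the 3rd of G#min6 is B.
Counting 4 letters and 5 half steps from F# gives a perfect fourth.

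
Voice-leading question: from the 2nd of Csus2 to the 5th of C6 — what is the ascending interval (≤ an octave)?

The 2nd of Csus2 is D; the 5th of C6 is G.
D up to G spans 4 letter names and 5 semitones — a perfect fourth.

P4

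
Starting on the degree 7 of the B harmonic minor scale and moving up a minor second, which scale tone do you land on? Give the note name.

The scale is B C# D E F# G A#.
The degree 7 is A#; a minor second above that is B — scale degree 1.

B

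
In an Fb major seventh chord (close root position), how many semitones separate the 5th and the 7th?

FbM7 (Fb major seventh): Fb–Ab–Cb–Eb.
Cb to Eb is a major third: 4 semitones.

4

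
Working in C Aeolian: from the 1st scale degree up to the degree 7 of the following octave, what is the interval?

minor 14th

Spelling C Aeolian: C D Eb F G Ab Bb.
The 1st scale degree is C and the degree 7 (up an octave) is Bb.
14 letter names make it a fourteenth; at 22 semitones (a half step narrower than major) the quality is minor.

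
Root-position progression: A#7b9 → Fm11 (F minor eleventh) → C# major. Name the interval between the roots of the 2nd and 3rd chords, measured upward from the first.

The roots are F and C#.
5 letter names make it a fifth; at 8 semitones (a half step wider than perfect) the quality is augmented.

augmented fifth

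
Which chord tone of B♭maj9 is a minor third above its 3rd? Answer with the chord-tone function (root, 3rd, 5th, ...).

Spelling the chord: B♭ D F A C.
The 3rd is D. A minor third above D is F.
F is the chord's 5th.

5th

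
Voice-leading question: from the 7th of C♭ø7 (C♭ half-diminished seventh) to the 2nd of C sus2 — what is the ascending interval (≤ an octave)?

augmented third

The 7th of C♭ø7 (C♭ half-diminished seventh) is B𝄫; the 2nd of C sus2 is D.
From B𝄫 to D: 5 semitones over a third = augmented.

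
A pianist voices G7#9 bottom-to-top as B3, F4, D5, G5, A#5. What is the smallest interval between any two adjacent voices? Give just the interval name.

augmented second

Adjacent intervals: B3→F4 = diminished fifth; F4→D5 = major sixth; D5→G5 = perfect fourth; G5→A#5 = augmented second.
The smallest is G5 to A#5, an augmented second (3 semitones).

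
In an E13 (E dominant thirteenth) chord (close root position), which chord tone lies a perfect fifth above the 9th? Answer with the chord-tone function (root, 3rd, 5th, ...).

The chord tones of E dominant thirteenth are E, G#, B, D, F#, C#.
The 9th is F#. A perfect fifth above F# is C#.
C# is the chord's 13th.

13th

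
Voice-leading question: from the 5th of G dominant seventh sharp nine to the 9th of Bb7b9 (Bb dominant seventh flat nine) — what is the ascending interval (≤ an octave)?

The 5th of G dominant seventh sharp nine is D; the 9th of Bb7b9 (Bb dominant seventh flat nine) is Cb.
D up to Cb is 9 semitones, a whole step narrower than a major seventh, so the interval is diminished.

diminished seventh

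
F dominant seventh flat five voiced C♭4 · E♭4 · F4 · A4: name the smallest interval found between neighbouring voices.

Adjacent intervals: C♭4→E♭4 = major third; E♭4→F4 = major second; F4→A4 = major third.
The smallest is E♭4 to F4, a major second (2 semitones).

major second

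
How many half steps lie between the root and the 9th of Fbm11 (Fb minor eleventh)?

Spelling the chord: Fb-Abb-Cb-Ebb-Gb-Bbb.
Fb to Gb is a major ninth: 14 semitones.

14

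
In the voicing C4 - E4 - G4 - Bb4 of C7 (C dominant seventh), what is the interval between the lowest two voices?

M3

Those voices are C4 and E4.
Counting 3 letters and 4 half steps from C gives a major third.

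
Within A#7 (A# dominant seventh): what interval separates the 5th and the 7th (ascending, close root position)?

Spelling the chord: A#-C##-E#-G#.
5th = E#; 7th = G#.
3 letter names make it a third; at 3 semitones (a half step narrower than major) the quality is minor.

minor 3rd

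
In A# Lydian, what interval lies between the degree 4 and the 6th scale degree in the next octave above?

The scale runs A# B# C## D## E# F## G##.
The degree 4 is D## and the scale degree 6 (up an octave) is F##.
10 letter names make it a tenth; at 15 semitones (a half step narrower than major) the quality is minor.

minor 10th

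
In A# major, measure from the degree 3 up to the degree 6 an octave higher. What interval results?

The scale runs A# B# C## D# E# F## G##.
Degree 3 = C##; 6th degree (up an octave) = F##.
C## up to F## spans 11 letter names and 17 semitones — a perfect eleventh.

perfect 11th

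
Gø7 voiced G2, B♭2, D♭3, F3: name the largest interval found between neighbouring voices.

Adjacent intervals: G2→B♭2 = minor third; B♭2→D♭3 = minor third; D♭3→F3 = major third.
The largest is D♭3 to F3, a major third (4 semitones).

major third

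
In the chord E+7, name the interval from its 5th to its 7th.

diminished 3rd

E7#5: E G# B# D.
So we need the interval from B# up to D.
From B# to D: 2 semitones over a third = diminished.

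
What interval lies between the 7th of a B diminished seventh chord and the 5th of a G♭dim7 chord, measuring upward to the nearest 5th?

The 7th of B diminished seventh is A♭; the 5th of G♭dim7 is D𝄫.
A♭ up to D𝄫 is 4 semitones, a half step narrower than a perfect fourth, so the interval is diminished.

diminished fourth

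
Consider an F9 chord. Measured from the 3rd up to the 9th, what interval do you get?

minor seventh

F dominant ninth is spelled F–A–C–Eb–G.
That puts A below G.
7 letter names make it a seventh; at 10 semitones (a half step narrower than major) the quality is minor.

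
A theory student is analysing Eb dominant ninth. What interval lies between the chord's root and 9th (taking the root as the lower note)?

Eb9 is spelled Eb-G-Bb-Db-F.
So we need the interval from Eb up to F.
From Eb to F is 14 semitones, exactly the major ninth.

M9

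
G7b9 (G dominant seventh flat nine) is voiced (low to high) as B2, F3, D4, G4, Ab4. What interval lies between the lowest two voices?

diminished 5th

Those voices are B2 and F3.
B up to F is 6 semitones, a half step narrower than a perfect fifth, so the interval is diminished.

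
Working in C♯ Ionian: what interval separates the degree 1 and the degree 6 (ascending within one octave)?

C♯ major: C♯ D♯ E♯ F♯ G♯ A♯ B♯.
That puts C♯ below A♯.
C♯ up to A♯ spans 6 letter names and 9 semitones — a major sixth.

M6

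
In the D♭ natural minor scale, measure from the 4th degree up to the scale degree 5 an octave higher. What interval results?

major 9th

D♭ natural minor: D♭ E♭ F♭ G♭ A♭ B𝄫 C♭.
The 4th degree is G♭ and the 5th scale degree (up an octave) is A♭.
From G♭ to A♭ is 14 semitones, exactly the major ninth.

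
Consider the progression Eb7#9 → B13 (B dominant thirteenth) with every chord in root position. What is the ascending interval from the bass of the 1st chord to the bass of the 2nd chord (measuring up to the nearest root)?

The roots are Eb and B.
Eb up to B is 8 semitones, a half step wider than a perfect fifth, so the interval is augmented.

A5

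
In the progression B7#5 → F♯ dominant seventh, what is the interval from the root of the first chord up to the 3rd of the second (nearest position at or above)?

The root of B7#5 is B; the 3rd of F♯ dominant seventh is A♯.
From B to A♯ is 11 semitones, exactly the major seventh.

major 7th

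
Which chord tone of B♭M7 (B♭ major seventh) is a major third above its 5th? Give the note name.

A

Spelling the chord: B♭ D F A.
The 5th is F. A major third above F is A.
A is the chord's 7th.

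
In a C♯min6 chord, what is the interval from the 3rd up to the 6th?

augmented fourth

C♯min6 is spelled C♯, E, G♯, A♯.
3rd = E; 6th = A♯.
From E to A♯: 6 semitones over a fourth = augmented.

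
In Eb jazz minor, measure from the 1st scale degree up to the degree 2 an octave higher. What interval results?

M9

Spelling Eb jazz minor: Eb F Gb Ab Bb C D.
That puts Eb below F.
Eb up to F spans 9 letter names and 14 semitones — a major ninth.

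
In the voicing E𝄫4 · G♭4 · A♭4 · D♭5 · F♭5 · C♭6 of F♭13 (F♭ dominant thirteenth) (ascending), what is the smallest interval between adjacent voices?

Adjacent intervals: E𝄫4→G♭4 = major third; G♭4→A♭4 = major second; A♭4→D♭5 = perfect fourth; D♭5→F♭5 = minor third; F♭5→C♭6 = perfect fifth.
The smallest is G♭4 to A♭4, a major second (2 semitones).

major second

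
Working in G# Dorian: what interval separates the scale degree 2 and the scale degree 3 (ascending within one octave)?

Spelling G# Dorian: G# A# B C# D# E# F#.
The scale degree 2 is A# and the 3rd scale degree is B.
From A# to B: 1 semitone over a second = minor.

m2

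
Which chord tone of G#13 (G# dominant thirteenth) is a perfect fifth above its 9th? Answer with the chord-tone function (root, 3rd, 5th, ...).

13th

The chord tones of G#13 are G# B# D# F# A# E#.
The 9th is A#. A perfect fifth above A# is E#.
E# is the chord's 13th.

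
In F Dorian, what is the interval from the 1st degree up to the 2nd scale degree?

major 2nd

Spelling F Dorian: F G Ab Bb C D Eb.
That puts F below G.
From F to G is 2 semitones, exactly the major second.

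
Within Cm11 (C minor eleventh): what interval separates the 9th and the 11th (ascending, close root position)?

minor third

Spelling the chord: C E♭ G B♭ D F.
That puts D below F.
3 letter names make it a third; at 3 semitones (a half step narrower than major) the quality is minor.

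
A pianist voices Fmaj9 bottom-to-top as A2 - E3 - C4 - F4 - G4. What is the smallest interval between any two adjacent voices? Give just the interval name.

Adjacent intervals: A2→E3 = perfect fifth; E3→C4 = minor sixth; C4→F4 = perfect fourth; F4→G4 = major second.
The smallest is F4 to G4, a major second (2 semitones).

major 2nd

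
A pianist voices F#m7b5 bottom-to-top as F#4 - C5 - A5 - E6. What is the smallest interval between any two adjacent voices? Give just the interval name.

d5

Adjacent intervals: F#4→C5 = diminished fifth; C5→A5 = major sixth; A5→E6 = perfect fifth.
The smallest is F#4 to C5, a diminished fifth (6 semitones).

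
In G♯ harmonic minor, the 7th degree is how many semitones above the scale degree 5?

4

The scale is G♯ A♯ B C♯ D♯ E F𝄪.
D♯ up to F𝄪 is a major third — 4 semitones.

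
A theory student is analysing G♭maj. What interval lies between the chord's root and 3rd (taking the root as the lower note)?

major third

G♭ major is spelled G♭–B♭–D♭.
The root is G♭ and the 3rd is B♭.
Counting 3 letters and 4 half steps from G♭ gives a major third.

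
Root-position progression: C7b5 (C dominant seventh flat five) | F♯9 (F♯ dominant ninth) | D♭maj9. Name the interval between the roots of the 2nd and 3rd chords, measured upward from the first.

diminished sixth

The roots are F♯ and D♭.
F♯ up to D♭ is 7 semitones, a whole step narrower than a major sixth, so the interval is diminished.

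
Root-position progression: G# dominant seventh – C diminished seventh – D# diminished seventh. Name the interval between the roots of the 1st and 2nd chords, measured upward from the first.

The roots are G# and C.
4 letter names make it a fourth; at 4 semitones (a half step narrower than perfect) the quality is diminished.

diminished fourth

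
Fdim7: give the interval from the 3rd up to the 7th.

diminished fifth

The chord tones of F°7 (F diminished seventh) are F, Ab, Cb, Ebb.
3rd = Ab; 7th = Ebb.
Ab up to Ebb is 6 semitones, a half step narrower than a perfect fifth, so the interval is diminished.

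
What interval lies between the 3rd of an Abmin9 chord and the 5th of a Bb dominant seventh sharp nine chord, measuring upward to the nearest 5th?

The 3rd of Abmin9 is Cb; the 5th of Bb dominant seventh sharp nine is F.
4 letter names make it a fourth; at 6 semitones (a half step wider than perfect) the quality is augmented.

augmented fourth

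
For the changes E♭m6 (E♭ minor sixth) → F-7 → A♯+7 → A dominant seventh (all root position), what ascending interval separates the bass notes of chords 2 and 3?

augmented third

The roots are F and A♯.
3 letter names make it a third; at 5 semitones (a half step wider than major) the quality is augmented.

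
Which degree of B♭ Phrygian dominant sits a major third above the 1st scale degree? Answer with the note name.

D

The scale is B♭ C♭ D E♭ F G♭ A♭.
The 1st scale degree is B♭; a major third above that is D — scale degree 3.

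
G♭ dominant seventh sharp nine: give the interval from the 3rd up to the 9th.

G♭7#9 is spelled G♭, B♭, D♭, F♭, A.
That puts B♭ below A.
Counting 7 letters and 11 half steps from B♭ gives a major seventh.

major seventh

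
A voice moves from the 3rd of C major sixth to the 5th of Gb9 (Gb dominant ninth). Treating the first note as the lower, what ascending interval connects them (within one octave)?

diminished 7th

C major sixth has E as its 3rd, and Gb9 (Gb dominant ninth) has Db as its 5th.
From E to Db: 9 semitones over a seventh = diminished.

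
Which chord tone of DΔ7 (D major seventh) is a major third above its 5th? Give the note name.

Spelling the chord: D, F#, A, C#.
The 5th is A. A major third above A is C#.
C# is the chord's 7th.

C#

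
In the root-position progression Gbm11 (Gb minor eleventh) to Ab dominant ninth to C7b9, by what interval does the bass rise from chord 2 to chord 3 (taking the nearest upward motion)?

major third

The roots are Ab and C.
Ab up to C spans 3 letter names and 4 semitones — a major third.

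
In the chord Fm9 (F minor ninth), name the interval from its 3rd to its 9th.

major seventh

Spelling the chord: F Ab C Eb G.
The 3rd is Ab and the 9th is G.
From Ab to G is 11 semitones, exactly the major seventh.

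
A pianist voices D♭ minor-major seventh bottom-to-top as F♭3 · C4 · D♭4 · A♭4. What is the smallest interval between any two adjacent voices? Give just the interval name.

Adjacent intervals: F♭3→C4 = augmented fifth; C4→D♭4 = minor second; D♭4→A♭4 = perfect fifth.
The smallest is C4 to D♭4, a minor second (1 semitone).

m2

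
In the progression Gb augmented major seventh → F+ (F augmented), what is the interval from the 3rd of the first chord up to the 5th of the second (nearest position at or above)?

augmented second

The 3rd of Gb augmented major seventh is Bb; the 5th of F+ (F augmented) is C#.
From Bb to C#: 3 semitones over a second = augmented.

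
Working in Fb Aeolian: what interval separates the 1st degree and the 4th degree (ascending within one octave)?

perfect fourth

Spelling Fb Aeolian: Fb Gb Abb Bbb Cb Dbb Ebb.
1st degree = Fb; scale degree 4 = Bbb.
Fb up to Bbb spans 4 letter names and 5 semitones — a perfect fourth.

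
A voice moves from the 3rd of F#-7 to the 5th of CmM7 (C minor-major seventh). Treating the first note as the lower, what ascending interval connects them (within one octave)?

The 3rd of F#-7 is A; the 5th of CmM7 (C minor-major seventh) is G.
From A to G: 10 semitones over a seventh = minor.

m7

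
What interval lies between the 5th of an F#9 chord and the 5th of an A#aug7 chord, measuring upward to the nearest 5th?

augmented third

The 5th of F#9 is C#; the 5th of A#aug7 is E##.
From C# to E##: 5 semitones over a third = augmented.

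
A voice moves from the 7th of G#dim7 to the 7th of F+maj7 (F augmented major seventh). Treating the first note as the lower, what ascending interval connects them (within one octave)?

G#dim7 has F as its 7th, and F+maj7 (F augmented major seventh) has E as its 7th.
Counting 7 letters and 11 half steps from F gives a major seventh.

major seventh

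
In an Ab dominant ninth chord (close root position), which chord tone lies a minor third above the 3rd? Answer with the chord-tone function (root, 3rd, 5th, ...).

5th

The chord tones of Ab dominant ninth are Ab, C, Eb, Gb, Bb.
The 3rd is C. A minor third above C is Eb.
Eb is the chord's 5th.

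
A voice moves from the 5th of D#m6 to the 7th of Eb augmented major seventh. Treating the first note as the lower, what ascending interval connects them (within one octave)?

diminished fourth

The 5th of D#m6 is A#; the 7th of Eb augmented major seventh is D.
From A# to D: 4 semitones over a fourth = diminished.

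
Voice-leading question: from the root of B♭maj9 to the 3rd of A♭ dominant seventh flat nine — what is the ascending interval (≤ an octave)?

B♭maj9 has B♭ as its root, and A♭ dominant seventh flat nine has C as its 3rd.
B♭ up to C spans 2 letter names and 2 semitones — a major second.

major second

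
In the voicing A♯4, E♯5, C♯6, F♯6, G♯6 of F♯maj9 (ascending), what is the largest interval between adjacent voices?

Adjacent intervals: A♯4→E♯5 = perfect fifth; E♯5→C♯6 = minor sixth; C♯6→F♯6 = perfect fourth; F♯6→G♯6 = major second.
The largest is E♯5 to C♯6, a minor sixth (8 semitones).

minor 6th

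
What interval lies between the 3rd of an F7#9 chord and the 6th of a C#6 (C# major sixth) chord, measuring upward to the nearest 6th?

augmented unison

The 3rd of F7#9 is A; the 6th of C#6 (C# major sixth) is A#.
From A to A#: 1 semitone over a unison = augmented.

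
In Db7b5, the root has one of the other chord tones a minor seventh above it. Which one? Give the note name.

Db dominant seventh flat five is spelled Db–F–Abb–Cb.
The root is Db. A minor seventh above Db is Cb.
Cb is the chord's 7th.

Cb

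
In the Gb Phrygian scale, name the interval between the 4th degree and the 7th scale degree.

Spelling the Gb Phrygian scale: Gb Abb Bbb Cb Db Ebb Fb.
So we need the interval from Cb up to Fb.
Cb up to Fb spans 4 letter names and 5 semitones — a perfect fourth.

perfect fourth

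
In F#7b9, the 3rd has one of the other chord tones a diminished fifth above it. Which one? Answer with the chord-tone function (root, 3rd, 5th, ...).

F#7b9 (F# dominant seventh flat nine): F#-A#-C#-E-G.
The 3rd is A#. A diminished fifth above A# is E.
E is the chord's 7th.

7th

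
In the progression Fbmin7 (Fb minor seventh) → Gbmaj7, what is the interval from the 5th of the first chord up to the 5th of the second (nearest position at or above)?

Fbmin7 (Fb minor seventh) has Cb as its 5th, and Gbmaj7 has Db as its 5th.
From Cb to Db is 2 semitones, exactly the major second.

major second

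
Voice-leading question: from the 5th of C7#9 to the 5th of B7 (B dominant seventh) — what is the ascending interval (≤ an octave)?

C7#9 has G as its 5th, and B7 (B dominant seventh) has F♯ as its 5th.
From G to F♯ is 11 semitones, exactly the major seventh.

major seventh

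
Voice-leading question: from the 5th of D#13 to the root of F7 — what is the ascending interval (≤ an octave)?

The 5th of D#13 is A#; the root of F7 is F.
A# up to F is 7 semitones, a whole step narrower than a major sixth, so the interval is diminished.

diminished 6th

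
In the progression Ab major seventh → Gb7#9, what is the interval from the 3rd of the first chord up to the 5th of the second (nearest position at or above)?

minor 2nd

The 3rd of Ab major seventh is C; the 5th of Gb7#9 is Db.
2 letter names make it a second; at 1 semitone (a half step narrower than major) the quality is minor.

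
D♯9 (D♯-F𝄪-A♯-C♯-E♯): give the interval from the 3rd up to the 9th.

That puts F𝄪 below E♯.
From F𝄪 to E♯: 10 semitones over a seventh = minor.

minor seventh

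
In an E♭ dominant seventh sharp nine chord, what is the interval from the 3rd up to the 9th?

major 7th

The chord tones of E♭7#9 (E♭ dominant seventh sharp nine) are E♭, G, B♭, D♭, F♯.
The 3rd is G and the 9th is F♯.
Counting 7 letters and 11 half steps from G gives a major seventh.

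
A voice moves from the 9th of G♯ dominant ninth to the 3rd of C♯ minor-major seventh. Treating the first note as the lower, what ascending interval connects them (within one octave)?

diminished 5th

The 9th of G♯ dominant ninth is A♯; the 3rd of C♯ minor-major seventh is E.
A♯ up to E is 6 semitones, a half step narrower than a perfect fifth, so the interval is diminished.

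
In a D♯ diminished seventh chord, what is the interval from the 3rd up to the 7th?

D♯°7 (D♯ diminished seventh): D♯ F♯ A C.
So we need the interval from F♯ up to C.
From F♯ to C: 6 semitones over a fifth = diminished.

diminished 5th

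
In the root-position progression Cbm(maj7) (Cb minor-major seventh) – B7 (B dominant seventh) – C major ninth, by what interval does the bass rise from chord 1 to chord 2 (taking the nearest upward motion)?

The roots are Cb and B.
7 letter names make it a seventh; at 12 semitones (a half step wider than major) the quality is augmented.

augmented seventh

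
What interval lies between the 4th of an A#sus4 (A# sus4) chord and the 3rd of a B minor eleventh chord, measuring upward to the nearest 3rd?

diminished octave

A#sus4 (A# sus4) has D# as its 4th, and B minor eleventh has D as its 3rd.
8 letter names make it an octave; at 11 semitones (a half step narrower than perfect) the quality is diminished.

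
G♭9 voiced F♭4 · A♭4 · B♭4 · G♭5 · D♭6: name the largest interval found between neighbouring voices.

Adjacent intervals: F♭4→A♭4 = major third; A♭4→B♭4 = major second; B♭4→G♭5 = minor sixth; G♭5→D♭6 = perfect fifth.
The largest is B♭4 to G♭5, a minor sixth (8 semitones).

minor sixth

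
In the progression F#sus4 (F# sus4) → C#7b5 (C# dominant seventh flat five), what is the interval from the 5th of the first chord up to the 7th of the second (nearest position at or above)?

F#sus4 (F# sus4) has C# as its 5th, and C#7b5 (C# dominant seventh flat five) has B as its 7th.
From C# to B: 10 semitones over a seventh = minor.

minor seventh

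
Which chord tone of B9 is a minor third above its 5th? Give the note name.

A

B9 (B dominant ninth) is spelled B, D♯, F♯, A, C♯.
The 5th is F♯. A minor third above F♯ is A.
A is the chord's 7th.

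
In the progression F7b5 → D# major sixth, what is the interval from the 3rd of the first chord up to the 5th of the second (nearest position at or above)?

The 3rd of F7b5 is A; the 5th of D# major sixth is A#.
A up to A# is 1 semitone, a half step wider than a perfect unison, so the interval is augmented.

augmented unison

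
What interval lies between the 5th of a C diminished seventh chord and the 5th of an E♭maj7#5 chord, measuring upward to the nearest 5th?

augmented third

The 5th of C diminished seventh is G♭; the 5th of E♭maj7#5 is B.
G♭ up to B is 5 semitones, a half step wider than a major third, so the interval is augmented.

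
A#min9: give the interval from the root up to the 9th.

Spelling the chord: A#–C#–E#–G#–B#.
The root is A# and the 9th is B#.
From A# to B# is 14 semitones, exactly the major ninth.

M9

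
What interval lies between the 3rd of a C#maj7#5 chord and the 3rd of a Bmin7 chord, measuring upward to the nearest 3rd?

diminished seventh

C#maj7#5 has E# as its 3rd, and Bmin7 has D as its 3rd.
7 letter names make it a seventh; at 9 semitones (a whole step narrower than major) the quality is diminished.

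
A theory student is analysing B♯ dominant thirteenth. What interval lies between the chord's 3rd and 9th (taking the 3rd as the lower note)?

minor seventh

B♯13: B♯–D𝄪–F𝄪–A♯–C𝄪–G𝄪.
3rd = D𝄪; 9th = C𝄪.
7 letter names make it a seventh; at 10 semitones (a half step narrower than major) the quality is minor.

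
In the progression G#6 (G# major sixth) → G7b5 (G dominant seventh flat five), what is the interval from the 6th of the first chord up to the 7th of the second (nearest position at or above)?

diminished second

G#6 (G# major sixth) has E# as its 6th, and G7b5 (G dominant seventh flat five) has F as its 7th.
E# up to F is 0 semitones, a whole step narrower than a major second, so the interval is diminished.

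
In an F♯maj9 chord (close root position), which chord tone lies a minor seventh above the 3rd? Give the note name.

Spelling the chord: F♯–A♯–C♯–E♯–G♯.
The 3rd is A♯. A minor seventh above A♯ is G♯.
G♯ is the chord's 9th.

G#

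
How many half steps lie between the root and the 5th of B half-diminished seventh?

6

Spelling the chord: B, D, F, A.
B to F is a diminished fifth: 6 semitones.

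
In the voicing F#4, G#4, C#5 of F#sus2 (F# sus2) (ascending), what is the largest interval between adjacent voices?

P4

Adjacent intervals: F#4→G#4 = major second; G#4→C#5 = perfect fourth.
The largest is G#4 to C#5, a perfect fourth (5 semitones).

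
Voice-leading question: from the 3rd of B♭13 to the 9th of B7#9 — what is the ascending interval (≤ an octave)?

The 3rd of B♭13 is D; the 9th of B7#9 is C𝄪.
7 letter names make it a seventh; at 12 semitones (a half step wider than major) the quality is augmented.

augmented seventh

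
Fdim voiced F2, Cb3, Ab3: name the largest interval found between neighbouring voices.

major sixth

Adjacent intervals: F2→Cb3 = diminished fifth; Cb3→Ab3 = major sixth.
The largest is Cb3 to Ab3, a major sixth (9 semitones).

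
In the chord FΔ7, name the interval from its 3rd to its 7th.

perfect fifth

FΔ7: F–A–C–E.
The 3rd is A and the 7th is E.
A up to E spans 5 letter names and 7 semitones — a perfect fifth.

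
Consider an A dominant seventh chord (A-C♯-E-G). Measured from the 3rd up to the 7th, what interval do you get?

3rd = C♯; 7th = G.
From C♯ to G: 6 semitones over a fifth = diminished.

diminished fifth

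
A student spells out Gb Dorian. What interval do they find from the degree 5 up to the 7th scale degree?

minor 3rd

The scale runs Gb Ab Bbb Cb Db Eb Fb.
The degree 5 is Db and the 7th scale degree is Fb.
3 letter names make it a third; at 3 semitones (a half step narrower than major) the quality is minor.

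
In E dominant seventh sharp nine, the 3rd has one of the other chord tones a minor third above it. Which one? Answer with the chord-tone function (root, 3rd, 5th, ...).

Spelling the chord: E G# B D F##.
The 3rd is G#. A minor third above G# is B.
B is the chord's 5th.

5th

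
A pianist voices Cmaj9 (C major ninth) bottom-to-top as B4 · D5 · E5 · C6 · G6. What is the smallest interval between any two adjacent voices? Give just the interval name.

major second

Adjacent intervals: B4→D5 = minor third; D5→E5 = major second; E5→C6 = minor sixth; C6→G6 = perfect fifth.
The smallest is D5 to E5, a major second (2 semitones).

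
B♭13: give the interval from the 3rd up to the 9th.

Spelling the chord: B♭, D, F, A♭, C, G.
The 3rd is D and the 9th is C.
From D to C: 10 semitones over a seventh = minor.

minor 7th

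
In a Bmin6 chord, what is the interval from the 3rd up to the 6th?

augmented 4th

Bmin6: B–D–F♯–G♯.
The 3rd is D and the 6th is G♯.
D up to G♯ is 6 semitones, a half step wider than a perfect fourth, so the interval is augmented.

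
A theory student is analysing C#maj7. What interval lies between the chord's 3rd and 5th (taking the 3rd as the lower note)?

C#maj7 (C# major seventh) is spelled C#-E#-G#-B#.
So we need the interval from E# up to G#.
E# up to G# is 3 semitones, a half step narrower than a major third, so the interval is minor.

minor third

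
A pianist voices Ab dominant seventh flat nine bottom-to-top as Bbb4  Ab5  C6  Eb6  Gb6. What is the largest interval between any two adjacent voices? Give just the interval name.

Adjacent intervals: Bbb4→Ab5 = major seventh; Ab5→C6 = major third; C6→Eb6 = minor third; Eb6→Gb6 = minor third.
The largest is Bbb4 to Ab5, a major seventh (11 semitones).

major seventh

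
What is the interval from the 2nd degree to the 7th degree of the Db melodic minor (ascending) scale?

major sixth

The scale runs Db Eb Fb Gb Ab Bb C.
2nd degree = Eb; scale degree 7 = C.
From Eb to C is 9 semitones, exactly the major sixth.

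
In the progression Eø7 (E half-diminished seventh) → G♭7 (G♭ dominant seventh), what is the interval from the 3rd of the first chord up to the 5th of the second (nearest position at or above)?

d5

The 3rd of Eø7 (E half-diminished seventh) is G; the 5th of G♭7 (G♭ dominant seventh) is D♭.
G up to D♭ is 6 semitones, a half step narrower than a perfect fifth, so the interval is diminished.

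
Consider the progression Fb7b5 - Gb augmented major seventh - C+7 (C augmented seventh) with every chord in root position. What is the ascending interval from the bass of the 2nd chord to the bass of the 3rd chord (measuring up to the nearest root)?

The roots are Gb and C.
From Gb to C: 6 semitones over a fourth = augmented.

augmented 4th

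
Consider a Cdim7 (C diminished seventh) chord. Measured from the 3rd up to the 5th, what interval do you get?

m3

Cdim7 is spelled C–Eb–Gb–Bbb.
So we need the interval from Eb up to Gb.
From Eb to Gb: 3 semitones over a third = minor.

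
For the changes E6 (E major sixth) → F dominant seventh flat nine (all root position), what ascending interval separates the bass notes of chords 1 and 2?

The roots are E and F.
From E to F: 1 semitone over a second = minor.

m2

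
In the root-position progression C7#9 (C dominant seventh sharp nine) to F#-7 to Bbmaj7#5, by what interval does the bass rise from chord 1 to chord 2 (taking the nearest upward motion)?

The roots are C and F#.
4 letter names make it a fourth; at 6 semitones (a half step wider than perfect) the quality is augmented.

augmented fourth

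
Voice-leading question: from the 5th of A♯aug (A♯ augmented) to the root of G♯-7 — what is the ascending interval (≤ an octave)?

diminished third

A♯aug (A♯ augmented) has E𝄪 as its 5th, and G♯-7 has G♯ as its root.
From E𝄪 to G♯: 2 semitones over a third = diminished.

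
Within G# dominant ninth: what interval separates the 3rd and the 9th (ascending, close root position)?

minor seventh

G#9 (G# dominant ninth) is spelled G#, B#, D#, F#, A#.
3rd = B#; 9th = A#.
7 letter names make it a seventh; at 10 semitones (a half step narrower than major) the quality is minor.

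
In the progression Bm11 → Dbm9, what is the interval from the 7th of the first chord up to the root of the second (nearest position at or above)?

Bm11 has A as its 7th, and Dbm9 has Db as its root.
4 letter names make it a fourth; at 4 semitones (a half step narrower than perfect) the quality is diminished.

diminished fourth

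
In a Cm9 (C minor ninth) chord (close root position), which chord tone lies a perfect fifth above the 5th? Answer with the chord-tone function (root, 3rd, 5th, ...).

9th

C minor ninth is spelled C Eb G Bb D.
The 5th is G. A perfect fifth above G is D.
D is the chord's 9th.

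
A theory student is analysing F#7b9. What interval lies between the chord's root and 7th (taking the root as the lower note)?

Spelling the chord: F# A# C# E G.
The root is F# and the 7th is E.
F# up to E is 10 semitones, a half step narrower than a major seventh, so the interval is minor.

minor 7th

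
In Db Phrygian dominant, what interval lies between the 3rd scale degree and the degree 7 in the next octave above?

d12

Spelling Db Phrygian dominant: Db Ebb F Gb Ab Bbb Cb.
So we need the interval from F up to Cb.
From F to Cb: 18 semitones over a twelfth = diminished.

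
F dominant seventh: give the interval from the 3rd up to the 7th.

Spelling the chord: F, A, C, E♭.
That puts A below E♭.
5 letter names make it a fifth; at 6 semitones (a half step narrower than perfect) the quality is diminished.

diminished fifth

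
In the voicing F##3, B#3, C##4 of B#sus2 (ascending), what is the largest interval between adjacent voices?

perfect fourth

Adjacent intervals: F##3→B#3 = perfect fourth; B#3→C##4 = major second.
The largest is F##3 to B#3, a perfect fourth (5 semitones).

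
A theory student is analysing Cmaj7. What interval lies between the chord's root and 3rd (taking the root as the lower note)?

The chord tones of Cmaj7 are C E G B.
That puts C below E.
Counting 3 letters and 4 half steps from C gives a major third.

major third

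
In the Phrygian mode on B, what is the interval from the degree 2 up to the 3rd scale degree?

Spelling the Phrygian mode on B: B C D E F# G A.
That puts C below D.
From C to D is 2 semitones, exactly the major second.

major second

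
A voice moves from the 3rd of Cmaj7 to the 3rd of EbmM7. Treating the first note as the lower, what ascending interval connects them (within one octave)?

The 3rd of Cmaj7 is E; the 3rd of EbmM7 is Gb.
E up to Gb is 2 semitones, a whole step narrower than a major third, so the interval is diminished.

diminished third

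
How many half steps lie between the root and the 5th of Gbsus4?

Spelling the chord: Gb Cb Db.
Gb to Db is a perfect fifth: 7 semitones.

7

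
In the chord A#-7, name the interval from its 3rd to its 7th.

perfect fifth

Spelling the chord: A# C# E# G#.
The 3rd is C# and the 7th is G#.
From C# to G# is 7 semitones, exactly the perfect fifth.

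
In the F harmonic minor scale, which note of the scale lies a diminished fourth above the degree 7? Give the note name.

Ab

The scale is F G A♭ B♭ C D♭ E.
The degree 7 is E; a diminished fourth above that is A♭ — scale degree 3.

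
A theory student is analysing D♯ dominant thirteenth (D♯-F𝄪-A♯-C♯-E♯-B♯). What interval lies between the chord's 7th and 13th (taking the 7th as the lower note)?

major seventh

That puts C♯ below B♯.
From C♯ to B♯ is 11 semitones, exactly the major seventh.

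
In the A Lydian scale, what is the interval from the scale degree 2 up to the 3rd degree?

Spelling the A Lydian scale: A B C♯ D♯ E F♯ G♯.
Scale degree 2 = B; scale degree 3 = C♯.
From B to C♯ is 2 semitones, exactly the major second.

M2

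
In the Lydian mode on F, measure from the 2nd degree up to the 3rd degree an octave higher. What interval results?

major 9th

Spelling the Lydian mode on F: F G A B C D E.
So we need the interval from G up to A.
From G to A is 14 semitones, exactly the major ninth.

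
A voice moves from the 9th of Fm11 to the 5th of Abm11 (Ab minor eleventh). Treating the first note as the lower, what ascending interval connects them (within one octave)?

minor sixth

Fm11 has G as its 9th, and Abm11 (Ab minor eleventh) has Eb as its 5th.
From G to Eb: 8 semitones over a sixth = minor.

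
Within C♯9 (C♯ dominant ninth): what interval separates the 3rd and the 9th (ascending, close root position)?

C♯9 (C♯ dominant ninth) is spelled C♯, E♯, G♯, B, D♯.
3rd = E♯; 9th = D♯.
E♯ up to D♯ is 10 semitones, a half step narrower than a major seventh, so the interval is minor.

m7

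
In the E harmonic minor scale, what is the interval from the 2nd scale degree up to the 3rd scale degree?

minor 2nd

E harmonic minor: E F# G A B C D#.
That puts F# below G.
F# up to G is 1 semitone, a half step narrower than a major second, so the interval is minor.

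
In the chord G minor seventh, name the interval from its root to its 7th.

Gmin7 (G minor seventh): G Bb D F.
The root is G and the 7th is F.
7 letter names make it a seventh; at 10 semitones (a half step narrower than major) the quality is minor.

m7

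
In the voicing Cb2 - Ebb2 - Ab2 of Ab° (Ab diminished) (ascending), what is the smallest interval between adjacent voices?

minor third

Adjacent intervals: Cb2→Ebb2 = minor third; Ebb2→Ab2 = augmented fourth.
The smallest is Cb2 to Ebb2, a minor third (3 semitones).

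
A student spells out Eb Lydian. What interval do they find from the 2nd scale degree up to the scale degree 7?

major 6th

Eb lydian: Eb F G A Bb C D.
The 2nd scale degree is F and the degree 7 is D.
F up to D spans 6 letter names and 9 semitones — a major sixth.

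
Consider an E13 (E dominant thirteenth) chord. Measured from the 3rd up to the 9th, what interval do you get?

minor 7th

The chord tones of E dominant thirteenth are E–G#–B–D–F#–C#.
The 3rd is G# and the 9th is F#.
From G# to F#: 10 semitones over a seventh = minor.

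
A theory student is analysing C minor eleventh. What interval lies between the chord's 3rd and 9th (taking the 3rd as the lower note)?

major seventh

The chord tones of C minor eleventh are C Eb G Bb D F.
That puts Eb below D.
From Eb to D is 11 semitones, exactly the major seventh.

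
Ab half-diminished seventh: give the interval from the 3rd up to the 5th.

minor third

Abø7 (Ab half-diminished seventh): Ab-Cb-Ebb-Gb.
The 3rd is Cb and the 5th is Ebb.
Cb up to Ebb is 3 semitones, a half step narrower than a major third, so the interval is minor.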